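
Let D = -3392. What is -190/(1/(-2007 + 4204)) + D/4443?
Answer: -1854644882/4443 ≈ -4.1743e+5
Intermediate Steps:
-190/(1/(-2007 + 4204)) + D/4443 = -190/(1/(-2007 + 4204)) - 3392/4443 = -190/(1/2197) - 3392*1/4443 = -190/1/2197 - 3392/4443 = -190*2197 - 3392/4443 = -417430 - 3392/4443 = -1854644882/4443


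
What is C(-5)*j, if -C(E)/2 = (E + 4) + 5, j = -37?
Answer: 296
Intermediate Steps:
C(E) = -18 - 2*E (C(E) = -2*((E + 4) + 5) = -2*((4 + E) + 5) = -2*(9 + E) = -18 - 2*E)
C(-5)*j = (-18 - 2*(-5))*(-37) = (-18 + 10)*(-37) = -8*(-37) = 296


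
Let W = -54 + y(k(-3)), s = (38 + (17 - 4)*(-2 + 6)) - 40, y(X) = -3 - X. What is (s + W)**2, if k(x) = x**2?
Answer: 256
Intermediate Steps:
s = 50 (s = (38 + 13*4) - 40 = (38 + 52) - 40 = 90 - 40 = 50)
W = -66 (W = -54 + (-3 - 1*(-3)**2) = -54 + (-3 - 1*9) = -54 + (-3 - 9) = -54 - 12 = -66)
(s + W)**2 = (50 - 66)**2 = (-16)**2 = 256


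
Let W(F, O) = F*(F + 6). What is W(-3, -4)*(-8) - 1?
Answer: 71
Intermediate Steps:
W(F, O) = F*(6 + F)
W(-3, -4)*(-8) - 1 = -3*(6 - 3)*(-8) - 1 = -3*3*(-8) - 1 = -9*(-8) - 1 = 72 - 1 = 71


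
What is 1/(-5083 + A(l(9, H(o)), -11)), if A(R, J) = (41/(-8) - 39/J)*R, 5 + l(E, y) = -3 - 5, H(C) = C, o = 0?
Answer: -88/445497 ≈ -0.00019753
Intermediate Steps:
l(E, y) = -13 (l(E, y) = -5 + (-3 - 5) = -5 - 8 = -13)
A(R, J) = R*(-41/8 - 39/J) (A(R, J) = (41*(-⅛) - 39/J)*R = (-41/8 - 39/J)*R = R*(-41/8 - 39/J))
1/(-5083 + A(l(9, H(o)), -11)) = 1/(-5083 - ⅛*(-13)*(312 + 41*(-11))/(-11)) = 1/(-5083 - ⅛*(-13)*(-1/11)*(312 - 451)) = 1/(-5083 - ⅛*(-13)*(-1/11)*(-139)) = 1/(-5083 + 1807/88) = 1/(-445497/88) = -88/445497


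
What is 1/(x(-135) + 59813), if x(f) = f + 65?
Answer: 1/59743 ≈ 1.6738e-5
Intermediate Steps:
x(f) = 65 + f
1/(x(-135) + 59813) = 1/((65 - 135) + 59813) = 1/(-70 + 59813) = 1/59743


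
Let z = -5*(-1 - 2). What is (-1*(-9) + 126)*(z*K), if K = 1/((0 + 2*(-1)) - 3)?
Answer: -405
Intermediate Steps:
K = -⅕ (K = 1/((0 - 2) - 3) = 1/(-2 - 3) = 1/(-5) = -⅕ ≈ -0.20000)
z = 15 (z = -5*(-3) = -1*(-15) = 15)
(-1*(-9) + 126)*(z*K) = (-1*(-9) + 126)*(15*(-⅕)) = (9 + 126)*(-3) = 135*(-3) = -405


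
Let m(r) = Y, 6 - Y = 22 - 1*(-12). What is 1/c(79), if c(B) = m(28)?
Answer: -1/28 ≈ -0.035714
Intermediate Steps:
Y = -28 (Y = 6 - (22 - 1*(-12)) = 6 - (22 + 12) = 6 - 1*34 = 6 - 34 = -28)
m(r) = -28
c(B) = -28
1/c(79) = 1/(-28) = -1/28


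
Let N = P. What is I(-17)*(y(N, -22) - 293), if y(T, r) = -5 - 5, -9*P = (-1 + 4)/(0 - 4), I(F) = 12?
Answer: -3636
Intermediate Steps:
P = 1/12 (P = -(-1 + 4)/(9*(0 - 4)) = -1/(3*(-4)) = -(-1)/(3*4) = -⅑*(-¾) = 1/12 ≈ 0.083333)
N = 1/12 ≈ 0.083333
y(T, r) = -10
I(-17)*(y(N, -22) - 293) = 12*(-10 - 293) = 12*(-303) = -3636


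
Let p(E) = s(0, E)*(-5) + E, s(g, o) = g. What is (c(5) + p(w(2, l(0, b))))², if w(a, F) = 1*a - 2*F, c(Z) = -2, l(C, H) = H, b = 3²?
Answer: 324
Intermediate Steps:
b = 9
w(a, F) = a - 2*F
p(E) = E (p(E) = 0*(-5) + E = 0 + E = E)
(c(5) + p(w(2, l(0, b))))² = (-2 + (2 - 2*9))² = (-2 + (2 - 18))² = (-2 - 16)² = (-18)² = 324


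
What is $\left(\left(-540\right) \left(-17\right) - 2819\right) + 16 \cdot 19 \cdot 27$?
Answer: $14569$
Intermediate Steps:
$\left(\left(-540\right) \left(-17\right) - 2819\right) + 16 \cdot 19 \cdot 27 = \left(9180 - 2819\right) + 304 \cdot 27 = 6361 + 8208 = 14569$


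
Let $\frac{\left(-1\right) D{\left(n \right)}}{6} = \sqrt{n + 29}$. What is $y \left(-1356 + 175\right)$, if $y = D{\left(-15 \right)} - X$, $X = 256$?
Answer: $302336 + 7086 \sqrt{14} \approx 3.2885 \cdot 10^{5}$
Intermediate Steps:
$D{\left(n \right)} = - 6 \sqrt{29 + n}$ ($D{\left(n \right)} = - 6 \sqrt{n + 29} = - 6 \sqrt{29 + n}$)
$y = -256 - 6 \sqrt{14}$ ($y = - 6 \sqrt{29 - 15} - 256 = - 6 \sqrt{14} - 256 = -256 - 6 \sqrt{14} \approx -278.45$)
$y \left(-1356 + 175\right) = \left(-256 - 6 \sqrt{14}\right) \left(-1356 + 175\right) = \left(-256 - 6 \sqrt{14}\right) \left(-1181\right) = 302336 + 7086 \sqrt{14}$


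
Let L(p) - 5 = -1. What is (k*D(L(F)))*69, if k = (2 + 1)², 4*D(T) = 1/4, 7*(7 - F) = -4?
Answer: 621/16 ≈ 38.813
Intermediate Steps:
F = 53/7 (F = 7 - ⅐*(-4) = 7 + 4/7 = 53/7 ≈ 7.5714)
L(p) = 4 (L(p) = 5 - 1 = 4)
D(T) = 1/16 (D(T) = (¼)/4 = (¼)*(¼) = 1/16)
k = 9 (k = 3² = 9)
(k*D(L(F)))*69 = (9*(1/16))*69 = (9/16)*69 = 621/16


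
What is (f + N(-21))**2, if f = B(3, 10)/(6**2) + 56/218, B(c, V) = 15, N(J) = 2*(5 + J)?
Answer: 1678950625/1710864 ≈ 981.35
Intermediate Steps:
N(J) = 10 + 2*J
f = 881/1308 (f = 15/(6**2) + 56/218 = 15/36 + 56*(1/218) = 15*(1/36) + 28/109 = 5/12 + 28/109 = 881/1308 ≈ 0.67355)
(f + N(-21))**2 = (881/1308 + (10 + 2*(-21)))**2 = (881/1308 + (10 - 42))**2 = (881/1308 - 32)**2 = (-40975/1308)**2 = 1678950625/1710864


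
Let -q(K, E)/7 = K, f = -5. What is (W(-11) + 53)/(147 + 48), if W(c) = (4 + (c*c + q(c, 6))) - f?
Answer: 4/3 ≈ 1.3333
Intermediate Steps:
q(K, E) = -7*K
W(c) = 9 + c² - 7*c (W(c) = (4 + (c*c - 7*c)) - 1*(-5) = (4 + (c² - 7*c)) + 5 = (4 + c² - 7*c) + 5 = 9 + c² - 7*c)
(W(-11) + 53)/(147 + 48) = ((9 + (-11)² - 7*(-11)) + 53)/(147 + 48) = ((9 + 121 + 77) + 53)/195 = (207 + 53)*(1/195) = 260*(1/195) = 4/3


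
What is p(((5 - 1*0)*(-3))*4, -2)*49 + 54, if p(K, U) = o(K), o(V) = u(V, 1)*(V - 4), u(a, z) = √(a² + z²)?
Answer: 54 - 3136*√3601 ≈ -1.8813e+5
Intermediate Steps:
o(V) = √(1 + V²)*(-4 + V) (o(V) = √(V² + 1²)*(V - 4) = √(V² + 1)*(-4 + V) = √(1 + V²)*(-4 + V))
p(K, U) = √(1 + K²)*(-4 + K)
p(((5 - 1*0)*(-3))*4, -2)*49 + 54 = (√(1 + (((5 - 1*0)*(-3))*4)²)*(-4 + ((5 - 1*0)*(-3))*4))*49 + 54 = (√(1 + (((5 + 0)*(-3))*4)²)*(-4 + ((5 + 0)*(-3))*4))*49 + 54 = (√(1 + ((5*(-3))*4)²)*(-4 + (5*(-3))*4))*49 + 54 = (√(1 + (-15*4)²)*(-4 - 15*4))*49 + 54 = (√(1 + (-60)²)*(-4 - 60))*49 + 54 = (√(1 + 3600)*(-64))*49 + 54 = (√3601*(-64))*49 + 54 = -64*√3601*49 + 54 = -3136*√3601 + 54 = 54 - 3136*√3601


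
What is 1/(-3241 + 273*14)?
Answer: 1/581 ≈ 0.0017212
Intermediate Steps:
1/(-3241 + 273*14) = 1/(-3241 + 3822) = 1/581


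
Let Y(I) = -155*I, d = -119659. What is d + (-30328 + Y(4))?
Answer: -150607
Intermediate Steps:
d + (-30328 + Y(4)) = -119659 + (-30328 - 155*4) = -119659 + (-30328 - 620) = -119659 - 30948 = -150607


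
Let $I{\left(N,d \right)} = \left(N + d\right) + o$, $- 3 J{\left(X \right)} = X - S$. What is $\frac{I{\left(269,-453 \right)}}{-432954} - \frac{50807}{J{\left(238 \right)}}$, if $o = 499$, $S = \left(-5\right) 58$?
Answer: $\frac{1222057691}{4233328} \approx 288.68$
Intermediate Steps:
$S = -290$
$J{\left(X \right)} = - \frac{290}{3} - \frac{X}{3}$ ($J{\left(X \right)} = - \frac{X - -290}{3} = - \frac{X + 290}{3} = - \frac{290 + X}{3} = - \frac{290}{3} - \frac{X}{3}$)
$I{\left(N,d \right)} = 499 + N + d$ ($I{\left(N,d \right)} = \left(N + d\right) + 499 = 499 + N + d$)
$\frac{I{\left(269,-453 \right)}}{-432954} - \frac{50807}{J{\left(238 \right)}} = \frac{499 + 269 - 453}{-432954} - \frac{50807}{- \frac{290}{3} - \frac{238}{3}} = 315 \left(- \frac{1}{432954}\right) - \frac{50807}{- \frac{290}{3} - \frac{238}{3}} = - \frac{35}{48106} - \frac{50807}{-176} = - \frac{35}{48106} - - \frac{50807}{176} = - \frac{35}{48106} + \frac{50807}{176} = \frac{1222057691}{4233328}$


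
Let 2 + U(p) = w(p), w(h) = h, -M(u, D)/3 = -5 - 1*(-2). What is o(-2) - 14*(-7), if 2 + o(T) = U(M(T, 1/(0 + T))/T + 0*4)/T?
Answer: 397/4 ≈ 99.250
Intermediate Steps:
M(u, D) = 9 (M(u, D) = -3*(-5 - 1*(-2)) = -3*(-5 + 2) = -3*(-3) = 9)
U(p) = -2 + p
o(T) = -2 + (-2 + 9/T)/T (o(T) = -2 + (-2 + (9/T + 0*4))/T = -2 + (-2 + (9/T + 0))/T = -2 + (-2 + 9/T)/T)
o(-2) - 14*(-7) = (-2 - 2/(-2) + 9/(-2)²) - 14*(-7) = (-2 - 2*(-½) + 9*(¼)) + 98 = (-2 + 1 + 9/4) + 98 = 5/4 + 98 = 397/4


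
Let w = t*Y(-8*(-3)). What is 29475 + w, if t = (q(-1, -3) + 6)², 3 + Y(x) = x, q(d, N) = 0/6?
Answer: 30231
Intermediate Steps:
q(d, N) = 0 (q(d, N) = 0*(⅙) = 0)
Y(x) = -3 + x
t = 36 (t = (0 + 6)² = 6² = 36)
w = 756 (w = 36*(-3 - 8*(-3)) = 36*(-3 + 24) = 36*21 = 756)
29475 + w = 29475 + 756 = 30231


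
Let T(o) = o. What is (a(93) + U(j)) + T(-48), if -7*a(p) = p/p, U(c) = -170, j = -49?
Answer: -1527/7 ≈ -218.14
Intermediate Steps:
a(p) = -1/7 (a(p) = -p/(7*p) = -1/7*1 = -1/7)
(a(93) + U(j)) + T(-48) = (-1/7 - 170) - 48 = -1191/7 - 48 = -1527/7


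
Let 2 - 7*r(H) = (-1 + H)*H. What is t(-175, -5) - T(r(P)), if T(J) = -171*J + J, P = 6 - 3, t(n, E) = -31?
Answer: -897/7 ≈ -128.14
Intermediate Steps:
P = 3
r(H) = 2/7 - H*(-1 + H)/7 (r(H) = 2/7 - (-1 + H)*H/7 = 2/7 - H*(-1 + H)/7)
T(J) = -170*J
t(-175, -5) - T(r(P)) = -31 - (-170)*(2/7 - ⅐*3² + (⅐)*3) = -31 - (-170)*(2/7 - ⅐*9 + 3/7) = -31 - (-170)*(2/7 - 9/7 + 3/7) = -31 - (-170)*(-4)/7 = -31 - 1*680/7 = -31 - 680/7 = -897/7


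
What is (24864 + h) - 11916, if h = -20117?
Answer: -7169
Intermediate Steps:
(24864 + h) - 11916 = (24864 - 20117) - 11916 = 4747 - 11916 = -7169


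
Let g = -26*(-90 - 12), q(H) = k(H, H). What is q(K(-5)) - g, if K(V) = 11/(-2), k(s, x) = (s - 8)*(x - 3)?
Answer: -10149/4 ≈ -2537.3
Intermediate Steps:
k(s, x) = (-8 + s)*(-3 + x)
K(V) = -11/2 (K(V) = 11*(-1/2) = -11/2)
q(H) = 24 + H**2 - 11*H (q(H) = 24 - 8*H - 3*H + H*H = 24 - 8*H - 3*H + H**2 = 24 + H**2 - 11*H)
g = 2652 (g = -26*(-102) = 2652)
q(K(-5)) - g = (24 + (-11/2)**2 - 11*(-11/2)) - 1*2652 = (24 + 121/4 + 121/2) - 2652 = 459/4 - 2652 = -10149/4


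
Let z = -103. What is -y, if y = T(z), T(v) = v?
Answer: 103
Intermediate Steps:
y = -103
-y = -1*(-103) = 103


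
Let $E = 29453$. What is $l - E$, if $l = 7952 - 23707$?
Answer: $-45208$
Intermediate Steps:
$l = -15755$ ($l = 7952 - 23707 = -15755$)
$l - E = -15755 - 29453 = -45208$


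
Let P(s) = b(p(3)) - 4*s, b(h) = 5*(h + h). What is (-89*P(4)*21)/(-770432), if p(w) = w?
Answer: 13083/385216 ≈ 0.033963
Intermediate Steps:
b(h) = 10*h (b(h) = 5*(2*h) = 10*h)
P(s) = 30 - 4*s (P(s) = 10*3 - 4*s = 30 - 4*s)
(-89*P(4)*21)/(-770432) = (-89*(30 - 4*4)*21)/(-770432) = (-89*(30 - 16)*21)*(-1/770432) = (-89*14*21)*(-1/770432) = -1246*21*(-1/770432) = -26166*(-1/770432) = 13083/385216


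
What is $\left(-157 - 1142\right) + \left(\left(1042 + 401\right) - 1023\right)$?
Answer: $-879$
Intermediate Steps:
$\left(-157 - 1142\right) + \left(\left(1042 + 401\right) - 1023\right) = -1299 + \left(1443 - 1023\right) = -1299 + 420 = -879$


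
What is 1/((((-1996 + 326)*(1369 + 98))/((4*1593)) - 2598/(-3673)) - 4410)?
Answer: -1300242/6233061193 ≈ -0.00020860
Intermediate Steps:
1/((((-1996 + 326)*(1369 + 98))/((4*1593)) - 2598/(-3673)) - 4410) = 1/((-1670*1467/6372 - 2598*(-1/3673)) - 4410) = 1/((-2449890*1/6372 + 2598/3673) - 4410) = 1/((-136105/354 + 2598/3673) - 4410) = 1/(-498993973/1300242 - 4410) = 1/(-6233061193/1300242) = -1300242/6233061193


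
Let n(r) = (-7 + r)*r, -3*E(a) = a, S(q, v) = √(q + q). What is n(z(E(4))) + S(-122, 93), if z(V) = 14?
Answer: 98 + 2*I*√61 ≈ 98.0 + 15.62*I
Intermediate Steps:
S(q, v) = √2*√q (S(q, v) = √(2*q) = √2*√q)
E(a) = -a/3
n(r) = r*(-7 + r)
n(z(E(4))) + S(-122, 93) = 14*(-7 + 14) + √2*√(-122) = 14*7 + √2*(I*√122) = 98 + 2*I*√61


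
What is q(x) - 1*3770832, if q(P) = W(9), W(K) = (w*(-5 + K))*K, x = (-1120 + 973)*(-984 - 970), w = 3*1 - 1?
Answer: -3770760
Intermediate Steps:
w = 2 (w = 3 - 1 = 2)
x = 287238 (x = -147*(-1954) = 287238)
W(K) = K*(-10 + 2*K) (W(K) = (2*(-5 + K))*K = (-10 + 2*K)*K = K*(-10 + 2*K))
q(P) = 72 (q(P) = 2*9*(-5 + 9) = 2*9*4 = 72)
q(x) - 1*3770832 = 72 - 1*3770832 = 72 - 3770832 = -3770760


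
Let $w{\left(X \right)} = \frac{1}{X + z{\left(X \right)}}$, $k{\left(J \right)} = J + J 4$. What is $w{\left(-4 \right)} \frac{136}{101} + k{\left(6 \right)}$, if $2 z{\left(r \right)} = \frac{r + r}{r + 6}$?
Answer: $\frac{9022}{303} \approx 29.776$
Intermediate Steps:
$z{\left(r \right)} = \frac{r}{6 + r}$ ($z{\left(r \right)} = \frac{\left(r + r\right) \frac{1}{r + 6}}{2} = \frac{2 r \frac{1}{6 + r}}{2} = \frac{r}{6 + r}$)
$k{\left(J \right)} = 5 J$ ($k{\left(J \right)} = J + 4 J = 5 J$)
$w{\left(X \right)} = \frac{1}{X + \frac{X}{6 + X}}$
$w{\left(-4 \right)} \frac{136}{101} + k{\left(6 \right)} = \frac{6 - 4}{\left(-4\right) \left(7 - 4\right)} \frac{136}{101} + 5 \cdot 6 = \left(- \frac{1}{4}\right) \frac{1}{3} \cdot 2 \cdot 136 \cdot \frac{1}{101} + 30 = \left(- \frac{1}{4}\right) \frac{1}{3} \cdot 2 \cdot \frac{136}{101} + 30 = \left(- \frac{1}{6}\right) \frac{136}{101} + 30 = - \frac{68}{303} + 30 = \frac{9022}{303}$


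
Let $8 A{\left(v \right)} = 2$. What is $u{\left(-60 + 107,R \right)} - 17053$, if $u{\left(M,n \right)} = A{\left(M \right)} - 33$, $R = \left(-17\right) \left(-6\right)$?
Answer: $- \frac{68343}{4} \approx -17086.0$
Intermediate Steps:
$A{\left(v \right)} = \frac{1}{4}$ ($A{\left(v \right)} = \frac{1}{8} \cdot 2 = \frac{1}{4}$)
$R = 102$
$u{\left(M,n \right)} = - \frac{131}{4}$ ($u{\left(M,n \right)} = \frac{1}{4} - 33 = - \frac{131}{4}$)
$u{\left(-60 + 107,R \right)} - 17053 = - \frac{131}{4} - 17053 = - \frac{68343}{4}$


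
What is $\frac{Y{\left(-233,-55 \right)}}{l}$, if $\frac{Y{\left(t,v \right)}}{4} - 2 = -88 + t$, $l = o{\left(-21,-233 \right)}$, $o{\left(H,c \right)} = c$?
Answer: $\frac{1276}{233} \approx 5.4764$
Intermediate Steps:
$l = -233$
$Y{\left(t,v \right)} = -344 + 4 t$ ($Y{\left(t,v \right)} = 8 + 4 \left(-88 + t\right) = 8 + \left(-352 + 4 t\right) = -344 + 4 t$)
$\frac{Y{\left(-233,-55 \right)}}{l} = \frac{-344 + 4 \left(-233\right)}{-233} = \left(-344 - 932\right) \left(- \frac{1}{233}\right) = \left(-1276\right) \left(- \frac{1}{233}\right) = \frac{1276}{233}$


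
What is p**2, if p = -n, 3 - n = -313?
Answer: 99856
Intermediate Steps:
n = 316 (n = 3 - 1*(-313) = 3 + 313 = 316)
p = -316 (p = -1*316 = -316)
p**2 = (-316)**2 = 99856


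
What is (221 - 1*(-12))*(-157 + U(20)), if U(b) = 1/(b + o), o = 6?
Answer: -950873/26 ≈ -36572.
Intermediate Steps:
U(b) = 1/(6 + b) (U(b) = 1/(b + 6) = 1/(6 + b))
(221 - 1*(-12))*(-157 + U(20)) = (221 - 1*(-12))*(-157 + 1/(6 + 20)) = (221 + 12)*(-157 + 1/26) = 233*(-157 + 1/26) = 233*(-4081/26) = -950873/26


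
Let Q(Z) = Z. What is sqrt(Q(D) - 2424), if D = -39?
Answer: I*sqrt(2463) ≈ 49.629*I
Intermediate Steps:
sqrt(Q(D) - 2424) = sqrt(-39 - 2424) = sqrt(-2463) = I*sqrt(2463)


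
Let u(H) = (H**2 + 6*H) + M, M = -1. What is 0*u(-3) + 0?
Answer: 0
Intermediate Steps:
u(H) = -1 + H**2 + 6*H (u(H) = (H**2 + 6*H) - 1 = -1 + H**2 + 6*H)
0*u(-3) + 0 = 0*(-1 + (-3)**2 + 6*(-3)) + 0 = 0*(-1 + 9 - 18) + 0 = 0*(-10) + 0 = 0 + 0 = 0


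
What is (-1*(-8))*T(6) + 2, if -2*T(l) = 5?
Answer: -18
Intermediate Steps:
T(l) = -5/2 (T(l) = -½*5 = -5/2)
(-1*(-8))*T(6) + 2 = -1*(-8)*(-5/2) + 2 = 8*(-5/2) + 2 = -20 + 2 = -18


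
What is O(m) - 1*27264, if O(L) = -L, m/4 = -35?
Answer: -27124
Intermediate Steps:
m = -140 (m = 4*(-35) = -140)
O(m) - 1*27264 = -1*(-140) - 1*27264 = 140 - 27264 = -27124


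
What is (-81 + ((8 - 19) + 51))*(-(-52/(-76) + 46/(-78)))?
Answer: 2870/741 ≈ 3.8731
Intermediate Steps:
(-81 + ((8 - 19) + 51))*(-(-52/(-76) + 46/(-78))) = (-81 + (-11 + 51))*(-(-52*(-1/76) + 46*(-1/78))) = (-81 + 40)*(-(13/19 - 23/39)) = -(-41)*70/741 = -41*(-70/741) = 2870/741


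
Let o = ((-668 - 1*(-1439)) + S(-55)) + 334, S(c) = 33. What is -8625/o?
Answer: -8625/1138 ≈ -7.5791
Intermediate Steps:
o = 1138 (o = ((-668 - 1*(-1439)) + 33) + 334 = ((-668 + 1439) + 33) + 334 = (771 + 33) + 334 = 804 + 334 = 1138)
-8625/o = -8625/1138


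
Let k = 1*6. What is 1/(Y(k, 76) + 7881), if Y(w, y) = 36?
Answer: 1/7917 ≈ 0.00012631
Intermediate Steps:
k = 6
1/(Y(k, 76) + 7881) = 1/(36 + 7881) = 1/7917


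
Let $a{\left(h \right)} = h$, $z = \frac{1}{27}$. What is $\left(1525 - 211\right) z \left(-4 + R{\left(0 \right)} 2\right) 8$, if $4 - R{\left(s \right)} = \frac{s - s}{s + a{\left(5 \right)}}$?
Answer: $\frac{4672}{3} \approx 1557.3$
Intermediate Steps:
$z = \frac{1}{27} \approx 0.037037$
$R{\left(s \right)} = 4$ ($R{\left(s \right)} = 4 - \frac{s - s}{s + 5} = 4 - \frac{0}{5 + s} = 4 - 0 = 4 + 0 = 4$)
$\left(1525 - 211\right) z \left(-4 + R{\left(0 \right)} 2\right) 8 = \left(1525 - 211\right) \frac{\left(-4 + 4 \cdot 2\right) 8}{27} = 1314 \frac{\left(-4 + 8\right) 8}{27} = 1314 \frac{4 \cdot 8}{27} = 1314 \cdot \frac{1}{27} \cdot 32 = 1314 \cdot \frac{32}{27} = \frac{4672}{3}$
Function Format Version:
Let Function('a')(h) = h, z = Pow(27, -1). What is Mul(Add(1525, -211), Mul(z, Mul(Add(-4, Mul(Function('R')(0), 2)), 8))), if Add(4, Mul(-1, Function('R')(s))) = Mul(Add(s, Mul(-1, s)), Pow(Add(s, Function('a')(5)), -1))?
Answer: Rational(4672, 3) ≈ 1557.3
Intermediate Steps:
z = Rational(1, 27) ≈ 0.037037
Function('R')(s) = 4 (Function('R')(s) = Add(4, Mul(-1, Mul(Add(s, Mul(-1, s)), Pow(Add(s, 5), -1)))) = Add(4, Mul(-1, Mul(0, Pow(Add(5, s), -1)))) = Add(4, Mul(-1, 0)) = Add(4, 0) = 4)
Mul(Add(1525, -211), Mul(z, Mul(Add(-4, Mul(Function('R')(0), 2)), 8))) = Mul(Add(1525, -211), Mul(Rational(1, 27), Mul(Add(-4, Mul(4, 2)), 8))) = Mul(1314, Mul(Rational(1, 27), Mul(Add(-4, 8), 8))) = Mul(1314, Mul(Rational(1, 27), Mul(4, 8))) = Mul(1314, Mul(Rational(1, 27), 32)) = Mul(1314, Rational(32, 27)) = Rational(4672, 3)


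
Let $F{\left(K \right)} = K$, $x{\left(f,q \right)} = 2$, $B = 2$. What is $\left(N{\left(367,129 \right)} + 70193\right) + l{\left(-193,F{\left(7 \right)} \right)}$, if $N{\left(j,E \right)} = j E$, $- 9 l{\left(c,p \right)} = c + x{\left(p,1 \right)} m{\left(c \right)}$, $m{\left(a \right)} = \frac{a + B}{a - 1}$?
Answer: $\frac{102627458}{873} \approx 1.1756 \cdot 10^{5}$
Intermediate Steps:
$m{\left(a \right)} = \frac{2 + a}{-1 + a}$ ($m{\left(a \right)} = \frac{a + 2}{a - 1} = \frac{2 + a}{-1 + a}$)
$l{\left(c,p \right)} = - \frac{c}{9} - \frac{2 \left(2 + c\right)}{9 \left(-1 + c\right)}$ ($l{\left(c,p \right)} = - \frac{c + 2 \frac{2 + c}{-1 + c}}{9} = - \frac{c + \frac{2 \left(2 + c\right)}{-1 + c}}{9} = - \frac{c}{9} - \frac{2 \left(2 + c\right)}{9 \left(-1 + c\right)}$)
$N{\left(j,E \right)} = E j$
$\left(N{\left(367,129 \right)} + 70193\right) + l{\left(-193,F{\left(7 \right)} \right)} = \left(129 \cdot 367 + 70193\right) + \frac{-4 - -193 - \left(-193\right)^{2}}{9 \left(-1 - 193\right)} = \left(47343 + 70193\right) + \frac{-4 + 193 - 37249}{9 \left(-194\right)} = 117536 + \frac{1}{9} \left(- \frac{1}{194}\right) \left(-4 + 193 - 37249\right) = 117536 + \frac{1}{9} \left(- \frac{1}{194}\right) \left(-37060\right) = 117536 + \frac{18530}{873} = \frac{102627458}{873}$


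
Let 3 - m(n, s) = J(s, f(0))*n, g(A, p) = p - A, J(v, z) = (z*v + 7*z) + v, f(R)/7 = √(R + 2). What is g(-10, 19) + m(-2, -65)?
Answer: -98 - 812*√2 ≈ -1246.3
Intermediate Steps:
f(R) = 7*√(2 + R) (f(R) = 7*√(R + 2) = 7*√(2 + R))
J(v, z) = v + 7*z + v*z (J(v, z) = (v*z + 7*z) + v = (7*z + v*z) + v = v + 7*z + v*z)
m(n, s) = 3 - n*(s + 49*√2 + 7*s*√2) (m(n, s) = 3 - (s + 7*(7*√(2 + 0)) + s*(7*√(2 + 0)))*n = 3 - (s + 7*(7*√2) + s*(7*√2))*n = 3 - (s + 49*√2 + 7*s*√2)*n = 3 - n*(s + 49*√2 + 7*s*√2))
g(-10, 19) + m(-2, -65) = (19 - 1*(-10)) + (3 - 1*(-2)*(-65 + 49*√2 + 7*(-65)*√2)) = (19 + 10) + (3 - 1*(-2)*(-65 + 49*√2 - 455*√2)) = 29 + (3 - 1*(-2)*(-65 - 406*√2)) = 29 + (3 + (-130 - 812*√2)) = 29 + (-127 - 812*√2) = -98 - 812*√2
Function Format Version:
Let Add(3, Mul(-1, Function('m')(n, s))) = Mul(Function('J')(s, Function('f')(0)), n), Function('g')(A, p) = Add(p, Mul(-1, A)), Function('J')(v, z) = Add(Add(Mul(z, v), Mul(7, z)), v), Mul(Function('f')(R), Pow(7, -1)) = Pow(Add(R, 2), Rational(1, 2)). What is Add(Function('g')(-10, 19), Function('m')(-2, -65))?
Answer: Add(-98, Mul(-812, Pow(2, Rational(1, 2)))) ≈ -1246.3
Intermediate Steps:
Function('f')(R) = Mul(7, Pow(Add(2, R), Rational(1, 2))) (Function('f')(R) = Mul(7, Pow(Add(R, 2), Rational(1, 2))) = Mul(7, Pow(Add(2, R), Rational(1, 2))))
Function('J')(v, z) = Add(v, Mul(7, z), Mul(v, z)) (Function('J')(v, z) = Add(Add(Mul(v, z), Mul(7, z)), v) = Add(Add(Mul(7, z), Mul(v, z)), v) = Add(v, Mul(7, z), Mul(v, z)))
Function('m')(n, s) = Add(3, Mul(-1, n, Add(s, Mul(49, Pow(2, Rational(1, 2))), Mul(7, s, Pow(2, Rational(1, 2)))))) (Function('m')(n, s) = Add(3, Mul(-1, Mul(Add(s, Mul(7, Mul(7, Pow(Add(2, 0), Rational(1, 2)))), Mul(s, Mul(7, Pow(Add(2, 0), Rational(1, 2))))), n))) = Add(3, Mul(-1, Mul(Add(s, Mul(7, Mul(7, Pow(2, Rational(1, 2)))), Mul(s, Mul(7, Pow(2, Rational(1, 2))))), n))) = Add(3, Mul(-1, Mul(Add(s, Mul(49, Pow(2, Rational(1, 2))), Mul(7, s, Pow(2, Rational(1, 2)))), n))) = Add(3, Mul(-1, Mul(n, Add(s, Mul(49, Pow(2, Rational(1, 2))), Mul(7, s, Pow(2, Rational(1, 2))))))) = Add(3, Mul(-1, n, Add(s, Mul(49, Pow(2, Rational(1, 2))), Mul(7, s, Pow(2, Rational(1, 2)))))))
Add(Function('g')(-10, 19), Function('m')(-2, -65)) = Add(Add(19, Mul(-1, -10)), Add(3, Mul(-1, -2, Add(-65, Mul(49, Pow(2, Rational(1, 2))), Mul(7, -65, Pow(2, Rational(1, 2))))))) = Add(Add(19, 10), Add(3, Mul(-1, -2, Add(-65, Mul(49, Pow(2, Rational(1, 2))), Mul(-455, Pow(2, Rational(1, 2))))))) = Add(29, Add(3, Mul(-1, -2, Add(-65, Mul(-406, Pow(2, Rational(1, 2))))))) = Add(29, Add(3, Add(-130, Mul(-812, Pow(2, Rational(1, 2)))))) = Add(29, Add(-127, Mul(-812, Pow(2, Rational(1, 2))))) = Add(-98, Mul(-812, Pow(2, Rational(1, 2))))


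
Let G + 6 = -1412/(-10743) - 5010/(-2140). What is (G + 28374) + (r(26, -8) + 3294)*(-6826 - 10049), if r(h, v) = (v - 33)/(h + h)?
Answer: -3320124268878803/59774052 ≈ -5.5545e+7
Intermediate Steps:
G = -8109601/2299002 (G = -6 + (-1412/(-10743) - 5010/(-2140)) = -6 + (-1412*(-1/10743) - 5010*(-1/2140)) = -6 + (1412/10743 + 501/214) = -6 + 5684411/2299002 = -8109601/2299002 ≈ -3.5274)
r(h, v) = (-33 + v)/(2*h) (r(h, v) = (-33 + v)/((2*h)) = (-33 + v)*(1/(2*h)) = (-33 + v)/(2*h))
(G + 28374) + (r(26, -8) + 3294)*(-6826 - 10049) = (-8109601/2299002 + 28374) + ((½)*(-33 - 8)/26 + 3294)*(-6826 - 10049) = 65223773147/2299002 + ((½)*(1/26)*(-41) + 3294)*(-16875) = 65223773147/2299002 + (-41/52 + 3294)*(-16875) = 65223773147/2299002 + (171247/52)*(-16875) = 65223773147/2299002 - 2889793125/52 = -3320124268878803/59774052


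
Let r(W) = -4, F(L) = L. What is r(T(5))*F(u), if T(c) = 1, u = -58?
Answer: 232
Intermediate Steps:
r(T(5))*F(u) = -4*(-58) = 232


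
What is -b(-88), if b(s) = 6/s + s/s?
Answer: -41/44 ≈ -0.93182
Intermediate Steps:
b(s) = 1 + 6/s (b(s) = 6/s + 1 = 1 + 6/s)
-b(-88) = -(6 - 88)/(-88) = -(-1)*(-82)/88 = -1*41/44 = -41/44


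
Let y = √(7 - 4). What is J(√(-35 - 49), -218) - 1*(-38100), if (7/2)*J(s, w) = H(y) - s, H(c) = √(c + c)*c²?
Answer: 38100 - 4*I*√21/7 + 6*√2*3^(¼)/7 ≈ 38102.0 - 2.6186*I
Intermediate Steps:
y = √3 ≈ 1.7320
H(c) = √2*c^(5/2) (H(c) = √(2*c)*c² = (√2*√c)*c² = √2*c^(5/2))
J(s, w) = -2*s/7 + 6*√2*3^(¼)/7 (J(s, w) = 2*(√2*(√3)^(5/2) - s)/7 = 2*(√2*(3*3^(¼)) - s)/7 = 2*(3*√2*3^(¼) - s)/7 = 2*(-s + 3*√2*3^(¼))/7 = -2*s/7 + 6*√2*3^(¼)/7)
J(√(-35 - 49), -218) - 1*(-38100) = (-2*√(-35 - 49)/7 + 6*√2*3^(¼)/7) - 1*(-38100) = (-4*I*√21/7 + 6*√2*3^(¼)/7) + 38100 = 38100 - 4*I*√21/7 + 6*√2*3^(¼)/7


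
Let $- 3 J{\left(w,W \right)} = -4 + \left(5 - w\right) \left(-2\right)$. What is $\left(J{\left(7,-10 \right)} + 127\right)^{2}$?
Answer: $16129$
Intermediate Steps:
$J{\left(w,W \right)} = \frac{14}{3} - \frac{2 w}{3}$ ($J{\left(w,W \right)} = - \frac{-4 + \left(5 - w\right) \left(-2\right)}{3} = - \frac{-4 + \left(-10 + 2 w\right)}{3} = - \frac{-14 + 2 w}{3} = \frac{14}{3} - \frac{2 w}{3}$)
$\left(J{\left(7,-10 \right)} + 127\right)^{2} = \left(\left(\frac{14}{3} - \frac{14}{3}\right) + 127\right)^{2} = \left(0 + 127\right)^{2} = 127^{2} = 16129$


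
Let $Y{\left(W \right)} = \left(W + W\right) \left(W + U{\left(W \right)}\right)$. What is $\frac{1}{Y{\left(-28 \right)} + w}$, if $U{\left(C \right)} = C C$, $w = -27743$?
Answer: $- \frac{1}{70079} \approx -1.427 \cdot 10^{-5}$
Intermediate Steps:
$U{\left(C \right)} = C^{2}$
$Y{\left(W \right)} = 2 W \left(W + W^{2}\right)$ ($Y{\left(W \right)} = \left(W + W\right) \left(W + W^{2}\right) = 2 W \left(W + W^{2}\right)$)
$\frac{1}{Y{\left(-28 \right)} + w} = \frac{1}{2 \left(-28\right)^{2} \left(1 - 28\right) - 27743} = \frac{1}{2 \cdot 784 \left(-27\right) - 27743} = \frac{1}{-42336 - 27743} = \frac{1}{-70079} = - \frac{1}{70079}$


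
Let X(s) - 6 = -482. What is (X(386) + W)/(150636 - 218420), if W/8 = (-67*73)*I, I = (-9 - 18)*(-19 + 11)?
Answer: 2113031/16946 ≈ 124.69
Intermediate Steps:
X(s) = -476 (X(s) = 6 - 482 = -476)
I = 216 (I = -27*(-8) = 216)
W = -8451648 (W = 8*(-67*73*216) = 8*(-4891*216) = 8*(-1056456) = -8451648)
(X(386) + W)/(150636 - 218420) = (-476 - 8451648)/(150636 - 218420) = -8452124/(-67784) = -8452124*(-1/67784) = 2113031/16946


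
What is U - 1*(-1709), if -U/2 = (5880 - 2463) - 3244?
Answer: 1363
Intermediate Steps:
U = -346 (U = -2*((5880 - 2463) - 3244) = -2*(3417 - 3244) = -2*173 = -346)
U - 1*(-1709) = -346 - 1*(-1709) = -346 + 1709 = 1363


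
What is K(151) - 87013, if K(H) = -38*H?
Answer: -92751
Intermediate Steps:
K(151) - 87013 = -38*151 - 87013 = -5738 - 87013 = -92751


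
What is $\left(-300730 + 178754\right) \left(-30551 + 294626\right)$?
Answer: $-32210812200$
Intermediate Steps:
$\left(-300730 + 178754\right) \left(-30551 + 294626\right) = \left(-121976\right) 264075 = -32210812200$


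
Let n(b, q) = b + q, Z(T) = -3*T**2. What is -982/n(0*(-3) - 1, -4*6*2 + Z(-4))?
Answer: 982/97 ≈ 10.124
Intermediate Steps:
-982/n(0*(-3) - 1, -4*6*2 + Z(-4)) = -982/((0*(-3) - 1) + (-4*6*2 - 3*(-4)**2)) = -982/((0 - 1) + (-24*2 - 3*16)) = -982/(-1 + (-48 - 48)) = -982/(-1 - 96) = -982/(-97) = -982*(-1/97) = 982/97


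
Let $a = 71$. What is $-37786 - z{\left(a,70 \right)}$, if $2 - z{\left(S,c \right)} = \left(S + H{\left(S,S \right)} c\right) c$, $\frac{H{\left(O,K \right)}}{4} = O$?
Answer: $1358782$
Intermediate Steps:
$H{\left(O,K \right)} = 4 O$
$z{\left(S,c \right)} = 2 - c \left(S + 4 S c\right)$ ($z{\left(S,c \right)} = 2 - \left(S + 4 S c\right) c = 2 - c \left(S + 4 S c\right)$)
$-37786 - z{\left(a,70 \right)} = -37786 - \left(2 - 71 \cdot 70 - 284 \cdot 70^{2}\right) = -37786 - \left(2 - 4970 - 284 \cdot 4900\right) = -37786 - \left(2 - 4970 - 1391600\right) = -37786 - -1396568 = -37786 + 1396568 = 1358782$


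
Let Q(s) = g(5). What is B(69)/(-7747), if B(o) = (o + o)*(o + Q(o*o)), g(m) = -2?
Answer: -9246/7747 ≈ -1.1935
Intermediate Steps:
Q(s) = -2
B(o) = 2*o*(-2 + o) (B(o) = (o + o)*(o - 2) = (2*o)*(-2 + o) = 2*o*(-2 + o))
B(69)/(-7747) = (2*69*(-2 + 69))/(-7747) = (2*69*67)*(-1/7747) = 9246*(-1/7747) = -9246/7747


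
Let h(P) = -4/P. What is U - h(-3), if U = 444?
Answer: 1328/3 ≈ 442.67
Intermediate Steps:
U - h(-3) = 444 - (-4)/(-3) = 444 - (-4)*(-1)/3 = 444 - 1*4/3 = 444 - 4/3 = 1328/3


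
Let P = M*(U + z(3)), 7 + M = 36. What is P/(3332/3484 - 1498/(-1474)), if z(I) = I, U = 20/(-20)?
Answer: 277849/9450 ≈ 29.402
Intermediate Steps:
U = -1 (U = 20*(-1/20) = -1)
M = 29 (M = -7 + 36 = 29)
P = 58 (P = 29*(-1 + 3) = 29*2 = 58)
P/(3332/3484 - 1498/(-1474)) = 58/(3332/3484 - 1498/(-1474)) = 58/(3332*(1/3484) - 1498*(-1/1474)) = 58/(833/871 + 749/737) = 58/(18900/9581) = 58*(9581/18900) = 277849/9450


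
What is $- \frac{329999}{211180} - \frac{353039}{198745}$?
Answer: $- \frac{5605617091}{1678838764} \approx -3.339$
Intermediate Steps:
$- \frac{329999}{211180} - \frac{353039}{198745} = - \frac{5605617091}{1678838764}$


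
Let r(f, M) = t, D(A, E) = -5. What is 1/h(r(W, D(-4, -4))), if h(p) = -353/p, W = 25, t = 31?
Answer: -31/353 ≈ -0.087819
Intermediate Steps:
r(f, M) = 31
1/h(r(W, D(-4, -4))) = 1/(-353/31) = -31/353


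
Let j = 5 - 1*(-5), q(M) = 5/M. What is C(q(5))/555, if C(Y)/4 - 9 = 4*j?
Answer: 196/555 ≈ 0.35315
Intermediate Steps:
j = 10 (j = 5 + 5 = 10)
C(Y) = 196 (C(Y) = 36 + 4*(4*10) = 36 + 4*40 = 36 + 160 = 196)
C(q(5))/555 = 196/555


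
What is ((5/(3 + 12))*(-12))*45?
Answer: -180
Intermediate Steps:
((5/(3 + 12))*(-12))*45 = ((5/15)*(-12))*45 = (((1/15)*5)*(-12))*45 = ((⅓)*(-12))*45 = -4*45 = -180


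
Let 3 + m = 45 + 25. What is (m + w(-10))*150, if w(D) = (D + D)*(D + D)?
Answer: 70050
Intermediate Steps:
m = 67 (m = -3 + (45 + 25) = -3 + 70 = 67)
w(D) = 4*D**2 (w(D) = (2*D)*(2*D) = 4*D**2)
(m + w(-10))*150 = (67 + 4*(-10)**2)*150 = (67 + 4*100)*150 = (67 + 400)*150 = 467*150 = 70050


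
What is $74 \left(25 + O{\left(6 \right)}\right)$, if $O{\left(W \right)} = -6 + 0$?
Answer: $1406$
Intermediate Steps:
$O{\left(W \right)} = -6$
$74 \left(25 + O{\left(6 \right)}\right) = 74 \left(25 - 6\right) = 74 \cdot 19 = 1406$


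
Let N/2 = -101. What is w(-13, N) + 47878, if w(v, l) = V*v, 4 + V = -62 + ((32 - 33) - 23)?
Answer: 49048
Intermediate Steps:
N = -202 (N = 2*(-101) = -202)
V = -90 (V = -4 + (-62 + ((32 - 33) - 23)) = -4 + (-62 + (-1 - 23)) = -4 + (-62 - 24) = -4 - 86 = -90)
w(v, l) = -90*v
w(-13, N) + 47878 = -90*(-13) + 47878 = 1170 + 47878 = 49048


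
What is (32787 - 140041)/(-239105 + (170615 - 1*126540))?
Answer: 53627/97515 ≈ 0.54994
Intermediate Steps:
(32787 - 140041)/(-239105 + (170615 - 1*126540)) = -107254/(-239105 + (170615 - 126540)) = -107254/(-239105 + 44075) = -107254/(-195030) = -107254*(-1/195030) = 53627/97515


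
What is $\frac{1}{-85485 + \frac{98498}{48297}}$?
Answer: $- \frac{2841}{242857091} \approx -1.1698 \cdot 10^{-5}$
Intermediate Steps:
$\frac{1}{-85485 + \frac{98498}{48297}} = \frac{1}{-85485 + 98498 \cdot \frac{1}{48297}} = \frac{1}{-85485 + \frac{5794}{2841}} = \frac{1}{- \frac{242857091}{2841}} = - \frac{2841}{242857091}$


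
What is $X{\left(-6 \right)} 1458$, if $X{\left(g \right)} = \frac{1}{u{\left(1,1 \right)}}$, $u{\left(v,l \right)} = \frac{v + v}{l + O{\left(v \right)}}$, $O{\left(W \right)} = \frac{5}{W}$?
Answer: $4374$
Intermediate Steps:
$u{\left(v,l \right)} = \frac{2 v}{l + \frac{5}{v}}$ ($u{\left(v,l \right)} = \frac{v + v}{l + \frac{5}{v}} = \frac{2 v}{l + \frac{5}{v}}$)
$X{\left(g \right)} = 3$ ($X{\left(g \right)} = \frac{1}{2 \cdot 1^{2} \frac{1}{5 + 1 \cdot 1}} = \frac{1}{2 \cdot 1 \frac{1}{5 + 1}} = \frac{1}{2 \cdot 1 \cdot \frac{1}{6}} = \frac{1}{\frac{1}{3}} = 3$)
$X{\left(-6 \right)} 1458 = 3 \cdot 1458 = 4374$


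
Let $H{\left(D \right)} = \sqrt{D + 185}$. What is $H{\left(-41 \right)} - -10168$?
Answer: $10180$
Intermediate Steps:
$H{\left(D \right)} = \sqrt{185 + D}$
$H{\left(-41 \right)} - -10168 = \sqrt{185 - 41} - -10168 = \sqrt{144} + 10168 = 12 + 10168 = 10180$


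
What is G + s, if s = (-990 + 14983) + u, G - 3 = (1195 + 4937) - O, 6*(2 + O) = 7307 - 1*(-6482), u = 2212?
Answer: 120263/6 ≈ 20044.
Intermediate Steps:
O = 13777/6 (O = -2 + (7307 - 1*(-6482))/6 = -2 + (7307 + 6482)/6 = -2 + (1/6)*13789 = -2 + 13789/6 = 13777/6 ≈ 2296.2)
G = 23033/6 (G = 3 + ((1195 + 4937) - 1*13777/6) = 3 + (6132 - 13777/6) = 3 + 23015/6 = 23033/6 ≈ 3838.8)
s = 16205 (s = (-990 + 14983) + 2212 = 13993 + 2212 = 16205)
G + s = 23033/6 + 16205 = 120263/6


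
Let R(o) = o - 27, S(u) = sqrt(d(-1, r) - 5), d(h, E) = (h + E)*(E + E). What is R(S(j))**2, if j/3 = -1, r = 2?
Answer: (27 - I)**2 ≈ 728.0 - 54.0*I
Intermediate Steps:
d(h, E) = 2*E*(E + h) (d(h, E) = (E + h)*(2*E) = 2*E*(E + h))
j = -3 (j = 3*(-1) = -3)
S(u) = I (S(u) = sqrt(2*2*(2 - 1) - 5) = sqrt(2*2*1 - 5) = sqrt(4 - 5) = sqrt(-1) = I)
R(o) = -27 + o
R(S(j))**2 = (-27 + I)**2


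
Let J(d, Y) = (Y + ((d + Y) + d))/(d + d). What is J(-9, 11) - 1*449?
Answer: -4043/9 ≈ -449.22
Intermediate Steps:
J(d, Y) = (2*Y + 2*d)/(2*d) (J(d, Y) = (Y + ((Y + d) + d))/((2*d)) = (Y + (Y + 2*d))*(1/(2*d)) = (2*Y + 2*d)*(1/(2*d)) = (2*Y + 2*d)/(2*d))
J(-9, 11) - 1*449 = (11 - 9)/(-9) - 1*449 = -1/9*2 - 449 = -2/9 - 449 = -4043/9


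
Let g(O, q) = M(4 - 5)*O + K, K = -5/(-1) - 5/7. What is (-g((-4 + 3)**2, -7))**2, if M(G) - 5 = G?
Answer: 3364/49 ≈ 68.653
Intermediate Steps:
K = 30/7 (K = -5*(-1) - 5*1/7 = 5 - 5/7 = 30/7 ≈ 4.2857)
M(G) = 5 + G
g(O, q) = 30/7 + 4*O (g(O, q) = (5 + (4 - 5))*O + 30/7 = (5 - 1)*O + 30/7 = 4*O + 30/7 = 30/7 + 4*O)
(-g((-4 + 3)**2, -7))**2 = (-(30/7 + 4*(-4 + 3)**2))**2 = (-(30/7 + 4*(-1)**2))**2 = (-(30/7 + 4*1))**2 = (-(30/7 + 4))**2 = (-1*58/7)**2 = (-58/7)**2 = 3364/49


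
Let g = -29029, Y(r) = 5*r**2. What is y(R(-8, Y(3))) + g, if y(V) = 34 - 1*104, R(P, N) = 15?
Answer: -29099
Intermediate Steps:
y(V) = -70 (y(V) = 34 - 104 = -70)
y(R(-8, Y(3))) + g = -70 - 29029 = -29099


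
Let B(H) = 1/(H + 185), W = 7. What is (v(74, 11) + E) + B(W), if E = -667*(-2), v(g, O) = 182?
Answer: 291073/192 ≈ 1516.0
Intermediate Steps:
B(H) = 1/(185 + H)
E = 1334
(v(74, 11) + E) + B(W) = (182 + 1334) + 1/(185 + 7) = 1516 + 1/192 = 291073/192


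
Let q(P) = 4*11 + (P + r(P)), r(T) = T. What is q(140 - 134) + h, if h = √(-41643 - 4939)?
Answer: 56 + I*√46582 ≈ 56.0 + 215.83*I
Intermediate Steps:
h = I*√46582 (h = √(-46582) = I*√46582 ≈ 215.83*I)
q(P) = 44 + 2*P (q(P) = 4*11 + (P + P) = 44 + 2*P)
q(140 - 134) + h = (44 + 2*(140 - 134)) + I*√46582 = (44 + 2*6) + I*√46582 = (44 + 12) + I*√46582 = 56 + I*√46582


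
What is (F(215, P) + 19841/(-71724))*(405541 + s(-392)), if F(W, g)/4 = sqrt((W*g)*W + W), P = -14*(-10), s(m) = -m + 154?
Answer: -8057172167/71724 + 1624348*sqrt(6471715) ≈ 4.1322e+9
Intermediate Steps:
s(m) = 154 - m
P = 140
F(W, g) = 4*sqrt(W + g*W**2) (F(W, g) = 4*sqrt((W*g)*W + W) = 4*sqrt(g*W**2 + W) = 4*sqrt(W + g*W**2))
(F(215, P) + 19841/(-71724))*(405541 + s(-392)) = (4*sqrt(215*(1 + 215*140)) + 19841/(-71724))*(405541 + (154 - 1*(-392))) = (4*sqrt(215*(1 + 30100)) + 19841*(-1/71724))*(405541 + (154 + 392)) = (4*sqrt(215*30101) - 19841/71724)*(405541 + 546) = (4*sqrt(6471715) - 19841/71724)*406087 = (-19841/71724 + 4*sqrt(6471715))*406087 = -8057172167/71724 + 1624348*sqrt(6471715)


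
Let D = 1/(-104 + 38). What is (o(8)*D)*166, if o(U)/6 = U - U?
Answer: 0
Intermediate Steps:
o(U) = 0 (o(U) = 6*(U - U) = 6*0 = 0)
D = -1/66 (D = 1/(-66) = -1/66 ≈ -0.015152)
(o(8)*D)*166 = (0*(-1/66))*166 = 0*166 = 0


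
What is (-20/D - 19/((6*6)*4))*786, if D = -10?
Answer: 35239/24 ≈ 1468.3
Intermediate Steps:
(-20/D - 19/((6*6)*4))*786 = (-20/(-10) - 19/((6*6)*4))*786 = (-20*(-⅒) - 19/(36*4))*786 = (2 - 19/144)*786 = (269/144)*786 = 35239/24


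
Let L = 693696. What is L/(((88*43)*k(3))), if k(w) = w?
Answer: 28904/473 ≈ 61.108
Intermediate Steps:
L/(((88*43)*k(3))) = 693696/(((88*43)*3)) = 693696/((3784*3)) = 693696/11352 = 693696*(1/11352) = 28904/473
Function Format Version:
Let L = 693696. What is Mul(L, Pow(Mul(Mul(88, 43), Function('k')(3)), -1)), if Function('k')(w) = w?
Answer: Rational(28904, 473) ≈ 61.108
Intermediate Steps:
Mul(L, Pow(Mul(Mul(88, 43), Function('k')(3)), -1)) = Mul(693696, Pow(Mul(Mul(88, 43), 3), -1)) = Mul(693696, Pow(Mul(3784, 3), -1)) = Mul(693696, Pow(11352, -1)) = Mul(693696, Rational(1, 11352)) = Rational(28904, 473)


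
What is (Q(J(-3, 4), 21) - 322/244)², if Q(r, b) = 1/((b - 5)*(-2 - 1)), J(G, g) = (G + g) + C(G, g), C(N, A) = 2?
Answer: 15405625/8573184 ≈ 1.7970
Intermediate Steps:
J(G, g) = 2 + G + g (J(G, g) = (G + g) + 2 = 2 + G + g)
Q(r, b) = 1/(15 - 3*b) (Q(r, b) = 1/((-5 + b)*(-3)) = 1/(15 - 3*b))
(Q(J(-3, 4), 21) - 322/244)² = (-1/(-15 + 3*21) - 322/244)² = (-1/(-15 + 63) - 322*1/244)² = (-1/48 - 161/122)² = (-3925/2928)² = 15405625/8573184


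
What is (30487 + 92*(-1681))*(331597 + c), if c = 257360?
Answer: -73127845905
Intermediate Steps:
(30487 + 92*(-1681))*(331597 + c) = (30487 + 92*(-1681))*(331597 + 257360) = (30487 - 154652)*588957 = -124165*588957 = -73127845905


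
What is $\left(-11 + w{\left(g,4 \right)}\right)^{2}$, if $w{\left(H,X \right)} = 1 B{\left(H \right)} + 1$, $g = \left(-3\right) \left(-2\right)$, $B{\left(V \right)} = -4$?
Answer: $196$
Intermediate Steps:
$g = 6$
$w{\left(H,X \right)} = -3$ ($w{\left(H,X \right)} = 1 \left(-4\right) + 1 = -4 + 1 = -3$)
$\left(-11 + w{\left(g,4 \right)}\right)^{2} = \left(-11 - 3\right)^{2} = \left(-14\right)^{2} = 196$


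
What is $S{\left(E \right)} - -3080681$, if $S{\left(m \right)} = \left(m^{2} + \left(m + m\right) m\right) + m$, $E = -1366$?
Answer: $8677183$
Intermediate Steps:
$S{\left(m \right)} = m + 3 m^{2}$ ($S{\left(m \right)} = \left(m^{2} + 2 m m\right) + m = \left(m^{2} + 2 m^{2}\right) + m = 3 m^{2} + m = m + 3 m^{2}$)
$S{\left(E \right)} - -3080681 = - 1366 \left(1 + 3 \left(-1366\right)\right) - -3080681 = - 1366 \left(1 - 4098\right) + 3080681 = \left(-1366\right) \left(-4097\right) + 3080681 = 5596502 + 3080681 = 8677183$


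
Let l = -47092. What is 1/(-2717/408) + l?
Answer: -127949372/2717 ≈ -47092.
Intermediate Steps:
1/(-2717/408) + l = 1/(-2717/408) - 47092 = -408/2717 - 47092 = -127949372/2717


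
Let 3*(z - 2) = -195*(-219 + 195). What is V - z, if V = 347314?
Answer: 345752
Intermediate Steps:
z = 1562 (z = 2 + (-195*(-219 + 195))/3 = 2 + (-195*(-24))/3 = 2 + (⅓)*4680 = 2 + 1560 = 1562)
V - z = 347314 - 1*1562 = 347314 - 1562 = 345752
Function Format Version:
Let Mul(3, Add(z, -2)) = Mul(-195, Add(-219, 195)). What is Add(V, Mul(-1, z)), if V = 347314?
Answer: 345752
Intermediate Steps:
z = 1562 (z = Add(2, Mul(Rational(1, 3), Mul(-195, Add(-219, 195)))) = Add(2, Mul(Rational(1, 3), Mul(-195, -24))) = Add(2, Mul(Rational(1, 3), 4680)) = Add(2, 1560) = 1562)
Add(V, Mul(-1, z)) = Add(347314, Mul(-1, 1562)) = Add(347314, -1562) = 345752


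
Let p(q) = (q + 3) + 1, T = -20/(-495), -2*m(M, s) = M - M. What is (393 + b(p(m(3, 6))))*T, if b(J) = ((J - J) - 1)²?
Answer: 1576/99 ≈ 15.919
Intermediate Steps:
m(M, s) = 0 (m(M, s) = -(M - M)/2 = -½*0 = 0)
T = 4/99 (T = -20*(-1/495) = 4/99 ≈ 0.040404)
p(q) = 4 + q (p(q) = (3 + q) + 1 = 4 + q)
b(J) = 1 (b(J) = (0 - 1)² = (-1)² = 1)
(393 + b(p(m(3, 6))))*T = (393 + 1)*(4/99) = 394*(4/99) = 1576/99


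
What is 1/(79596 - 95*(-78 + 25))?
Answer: 1/84631 ≈ 1.1816e-5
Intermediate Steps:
1/(79596 - 95*(-78 + 25)) = 1/(79596 - 95*(-53)) = 1/(79596 + 5035) = 1/84631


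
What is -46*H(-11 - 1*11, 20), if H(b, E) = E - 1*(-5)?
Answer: -1150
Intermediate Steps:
H(b, E) = 5 + E (H(b, E) = E + 5 = 5 + E)
-46*H(-11 - 1*11, 20) = -46*(5 + 20) = -46*25 = -1150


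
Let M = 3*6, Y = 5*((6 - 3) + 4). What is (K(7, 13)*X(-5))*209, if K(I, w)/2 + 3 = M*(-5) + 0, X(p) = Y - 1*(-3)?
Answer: -1477212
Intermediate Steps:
Y = 35 (Y = 5*(3 + 4) = 5*7 = 35)
M = 18
X(p) = 38 (X(p) = 35 - 1*(-3) = 35 + 3 = 38)
K(I, w) = -186 (K(I, w) = -6 + 2*(18*(-5) + 0) = -6 + 2*(-90 + 0) = -6 + 2*(-90) = -6 - 180 = -186)
(K(7, 13)*X(-5))*209 = -186*38*209 = -7068*209 = -1477212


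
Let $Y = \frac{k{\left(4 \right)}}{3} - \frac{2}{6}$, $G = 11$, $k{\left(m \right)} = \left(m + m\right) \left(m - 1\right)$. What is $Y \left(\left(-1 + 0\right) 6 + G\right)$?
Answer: $\frac{115}{3} \approx 38.333$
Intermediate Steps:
$k{\left(m \right)} = 2 m \left(-1 + m\right)$
$Y = \frac{23}{3}$ ($Y = \frac{2 \cdot 4 \left(-1 + 4\right)}{3} - \frac{2}{6} = 2 \cdot 4 \cdot 3 \cdot \frac{1}{3} - \frac{1}{3} = 24 \cdot \frac{1}{3} - \frac{1}{3} = 8 - \frac{1}{3} = \frac{23}{3} \approx 7.6667$)
$Y \left(\left(-1 + 0\right) 6 + G\right) = \frac{23 \left(\left(-1 + 0\right) 6 + 11\right)}{3} = \frac{23 \left(\left(-1\right) 6 + 11\right)}{3} = \frac{23 \left(-6 + 11\right)}{3} = \frac{23}{3} \cdot 5 = \frac{115}{3}$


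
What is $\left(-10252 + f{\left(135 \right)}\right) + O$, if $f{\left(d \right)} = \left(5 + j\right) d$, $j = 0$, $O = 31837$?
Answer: $22260$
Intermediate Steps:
$f{\left(d \right)} = 5 d$ ($f{\left(d \right)} = \left(5 + 0\right) d = 5 d$)
$\left(-10252 + f{\left(135 \right)}\right) + O = \left(-10252 + 5 \cdot 135\right) + 31837 = \left(-10252 + 675\right) + 31837 = -9577 + 31837 = 22260$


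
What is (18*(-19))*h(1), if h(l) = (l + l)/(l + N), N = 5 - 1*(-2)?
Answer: -171/2 ≈ -85.500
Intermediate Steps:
N = 7 (N = 5 + 2 = 7)
h(l) = 2*l/(7 + l) (h(l) = (l + l)/(l + 7) = (2*l)/(7 + l) = 2*l/(7 + l))
(18*(-19))*h(1) = (18*(-19))*(2*1/(7 + 1)) = -684/8 = -342*¼ = -171/2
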